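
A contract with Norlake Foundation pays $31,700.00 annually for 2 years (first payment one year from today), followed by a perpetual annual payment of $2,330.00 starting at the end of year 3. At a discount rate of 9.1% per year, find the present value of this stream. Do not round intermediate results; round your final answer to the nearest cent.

PV of 2-year annuity: $31,700.00 × [1 − (1+0.091)^−2] / 0.091 = 55688.27865
Perpetuity value at year 2: $2,330.00 / 0.091 = 25604.39560
PV of perpetuity: 25604.39560 / (1+0.091)^2 = 21511.21929
Total PV = 55688.27865 + 21511.21929 = 77199.49794

$77199.50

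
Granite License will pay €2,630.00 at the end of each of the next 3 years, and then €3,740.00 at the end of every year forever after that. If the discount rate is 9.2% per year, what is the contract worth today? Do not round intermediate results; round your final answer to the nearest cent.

€37852.42

PV of 3-year annuity: €2,630.00 × [1 − (1+0.092)^−3] / 0.092 = 6633.64673
Perpetuity value at year 3: €3,740.00 / 0.092 = 40652.17391
PV of perpetuity: 40652.17391 / (1+0.092)^3 = 31218.77515
Total PV = 6633.64673 + 31218.77515 = 37852.42187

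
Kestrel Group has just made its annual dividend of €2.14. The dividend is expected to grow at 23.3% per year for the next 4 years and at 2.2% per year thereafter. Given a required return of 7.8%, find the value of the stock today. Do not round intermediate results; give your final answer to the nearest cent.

D_1 = 2.63862
D_2 = 3.25342
D_3 = 4.01146
D_4 = 4.94614
Terminal value at year 4: TV = D_4×(1+g_2)/(r−g_2) = 5.05495/0.056 = 90.26699
P_0 = D_1/(1+r)^1 + D_2/(1+r)^2 + D_3/(1+r)^3 + D_4/(1+r)^4 + TV/(1+r)^4
    = 2.44770 + 2.79964 + 3.20219 + 3.66261 + 66.84269 = 78.95483

€78.95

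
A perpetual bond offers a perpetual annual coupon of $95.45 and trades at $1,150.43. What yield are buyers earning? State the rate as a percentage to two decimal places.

8.30%

P = C/r ⇒ r = C/P = $95.45/$1,150.43 = 0.082969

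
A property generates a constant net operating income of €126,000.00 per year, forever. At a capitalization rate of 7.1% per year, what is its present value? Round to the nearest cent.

€1774647.89

Level perpetuity: PV = C / r = €126,000.00 / 0.071 = €1,774,647.89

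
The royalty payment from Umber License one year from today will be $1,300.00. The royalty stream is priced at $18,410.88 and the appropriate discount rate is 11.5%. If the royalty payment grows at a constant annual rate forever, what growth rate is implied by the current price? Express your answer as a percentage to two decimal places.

P = D₁/(r−g) ⇒ g = r − D₁/P = 0.115 − $1,300.00/$18,410.88 = 0.044390

4.44%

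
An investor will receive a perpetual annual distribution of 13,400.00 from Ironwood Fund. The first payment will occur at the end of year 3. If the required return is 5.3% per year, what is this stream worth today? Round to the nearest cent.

228019.60

Value at end of year 2: C / r = 13,400.00 / 0.053 = 252,830.1887
Discount to today: PV = 252,830.1887 / (1 + 0.053)^2 = 252,830.1887 / 1.108809 = 228,019.60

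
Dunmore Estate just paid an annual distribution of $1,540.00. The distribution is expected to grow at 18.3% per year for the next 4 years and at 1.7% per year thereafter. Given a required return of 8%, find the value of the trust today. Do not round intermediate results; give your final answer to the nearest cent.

D_1 = 1821.82000
D_2 = 2155.21306
D_3 = 2549.61705
D_4 = 3016.19697
Terminal value at year 4: TV = D_4×(1+g_2)/(r−g_2) = 3067.47232/0.063 = 48690.03680
P_0 = D_1/(1+r)^1 + D_2/(1+r)^2 + D_3/(1+r)^3 + D_4/(1+r)^4 + TV/(1+r)^4
    = 1686.87037 + 1847.74782 + 2023.96822 + 2216.99481 + 35788.63058 = 43564.21181

$43564.21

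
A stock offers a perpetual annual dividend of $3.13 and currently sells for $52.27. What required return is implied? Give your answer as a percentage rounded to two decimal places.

P = C/r ⇒ r = C/P = $3.13/$52.27 = 0.059881

5.99%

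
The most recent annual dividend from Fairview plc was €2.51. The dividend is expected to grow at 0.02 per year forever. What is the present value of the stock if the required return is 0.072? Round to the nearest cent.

€49.23

D₁ = D₀ × (1 + g) = €2.51 × 1.02 = €2.5602
Growing perpetuity: P = D₁ / (r − g) = €2.5602 / (0.072 − 0.02) = €49.23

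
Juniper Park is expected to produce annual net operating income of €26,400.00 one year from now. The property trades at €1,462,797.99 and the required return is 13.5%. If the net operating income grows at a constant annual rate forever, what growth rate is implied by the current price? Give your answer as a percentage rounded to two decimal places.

P = D₁/(r−g) ⇒ g = r − D₁/P = 0.135 − €26,400.00/€1,462,797.99 = 0.116952

11.70%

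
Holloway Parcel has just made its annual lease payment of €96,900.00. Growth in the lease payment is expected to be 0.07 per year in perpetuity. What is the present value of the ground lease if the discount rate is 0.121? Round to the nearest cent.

€2033000.00

D₁ = D₀ × (1 + g) = €96,900.00 × 1.07 = €103,683.0000
Growing perpetuity: P = D₁ / (r − g) = €103,683.0000 / (0.121 − 0.07) = €2,033,000.00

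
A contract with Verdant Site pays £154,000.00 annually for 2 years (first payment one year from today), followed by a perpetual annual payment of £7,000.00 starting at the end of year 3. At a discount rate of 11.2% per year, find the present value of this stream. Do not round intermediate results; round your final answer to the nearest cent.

£313573.96

PV of 2-year annuity: £154,000.00 × [1 − (1+0.112)^−2] / 0.112 = 263029.86388
Perpetuity value at year 2: £7,000.00 / 0.112 = 62500.00000
PV of perpetuity: 62500.00000 / (1+0.112)^2 = 50544.09710
Total PV = 263029.86388 + 50544.09710 = 313573.96098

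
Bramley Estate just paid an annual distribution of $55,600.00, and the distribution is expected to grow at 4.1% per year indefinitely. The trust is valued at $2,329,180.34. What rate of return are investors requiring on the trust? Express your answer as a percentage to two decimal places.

6.58%

D₁ = $55,600.00 × 1.041 = $57,879.6000
P = D₁/(r − g) ⇒ r = D₁/P + g = $57,879.6000/$2,329,180.34 + 0.041 = 0.024850 + 0.041 = 0.065850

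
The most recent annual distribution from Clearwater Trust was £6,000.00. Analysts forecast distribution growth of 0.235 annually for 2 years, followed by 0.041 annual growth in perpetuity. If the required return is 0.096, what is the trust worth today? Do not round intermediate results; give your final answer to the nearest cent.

£158574.98

D_1 = 7410.00000
D_2 = 9151.35000
Terminal value at year 2: TV = D_2×(1+g_2)/(r−g_2) = 9526.55535/0.055 = 173210.09727
P_0 = D_1/(1+r)^1 + D_2/(1+r)^2 + TV/(1+r)^2
    = 6760.94891 + 7618.40502 + 144195.62949 = 158574.98341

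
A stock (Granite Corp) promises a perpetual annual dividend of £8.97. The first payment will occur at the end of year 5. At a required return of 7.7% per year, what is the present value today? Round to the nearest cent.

£86.58

Value at end of year 4: C / r = £8.97 / 0.077 = £116.4935
Discount to today: PV = £116.4935 / (1 + 0.077)^4 = £116.4935 / 1.345435 = £86.58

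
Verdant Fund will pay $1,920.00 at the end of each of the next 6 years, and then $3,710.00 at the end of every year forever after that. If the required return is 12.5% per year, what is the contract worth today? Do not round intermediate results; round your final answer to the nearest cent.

PV of 6-year annuity: $1,920.00 × [1 − (1+0.125)^−6] / 0.125 = 7783.36997
Perpetuity value at year 6: $3,710.00 / 0.125 = 29680.00000
PV of perpetuity: 29680.00000 / (1+0.125)^6 = 14640.25907
Total PV = 7783.36997 + 14640.25907 = 22423.62904

$22423.63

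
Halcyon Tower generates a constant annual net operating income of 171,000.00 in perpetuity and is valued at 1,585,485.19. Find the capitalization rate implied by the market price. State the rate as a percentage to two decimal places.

P = C/r ⇒ r = C/P = 171,000.00/1,585,485.19 = 0.107853

10.79%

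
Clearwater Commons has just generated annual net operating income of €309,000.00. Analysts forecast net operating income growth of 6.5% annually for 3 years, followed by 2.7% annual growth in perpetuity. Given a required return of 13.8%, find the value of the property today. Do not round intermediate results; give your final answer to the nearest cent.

€3156375.25

D_1 = 329085.00000
D_2 = 350475.52500
D_3 = 373256.43413
Terminal value at year 3: TV = D_3×(1+g_2)/(r−g_2) = 383334.35785/0.111 = 3453462.68330
P_0 = D_1/(1+r)^1 + D_2/(1+r)^2 + D_3/(1+r)^3 + TV/(1+r)^3
    = 289178.38313 + 270628.27595 + 253268.11414 + 2343300.47944 = 3156375.25266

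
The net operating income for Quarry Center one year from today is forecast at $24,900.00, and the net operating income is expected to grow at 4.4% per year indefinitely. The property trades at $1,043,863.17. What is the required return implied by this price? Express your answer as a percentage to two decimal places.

6.79%

P = D₁/(r − g) ⇒ r = D₁/P + g = $24,900.0000/$1,043,863.17 + 0.044 = 0.023854 + 0.044 = 0.067854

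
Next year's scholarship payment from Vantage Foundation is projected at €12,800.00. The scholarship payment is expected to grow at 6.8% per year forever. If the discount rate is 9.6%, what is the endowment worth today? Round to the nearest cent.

€457142.86

Growing perpetuity: P = D₁ / (r − g) = €12,800.0000 / (0.096 − 0.068) = €457,142.86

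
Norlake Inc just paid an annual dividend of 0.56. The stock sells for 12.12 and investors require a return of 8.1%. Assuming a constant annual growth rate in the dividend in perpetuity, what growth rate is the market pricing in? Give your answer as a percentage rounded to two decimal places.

3.33%

P = D₀(1+g)/(r−g) ⇒ P(r−g) = D₀(1+g) ⇒ g(P+D₀) = P·r − D₀
g = (P·r − D₀)/(P + D₀) = (12.12×0.081 − 0.56) / (12.12 + 0.56) = 0.033259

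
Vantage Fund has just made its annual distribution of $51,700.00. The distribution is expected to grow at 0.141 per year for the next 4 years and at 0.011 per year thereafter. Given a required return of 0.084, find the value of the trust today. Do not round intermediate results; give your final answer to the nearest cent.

D_1 = 58989.70000
D_2 = 67307.24770
D_3 = 76797.56963
D_4 = 87626.02694
Terminal value at year 4: TV = D_4×(1+g_2)/(r−g_2) = 88589.91324/0.073 = 1213560.45533
P_0 = D_1/(1+r)^1 + D_2/(1+r)^2 + D_3/(1+r)^3 + D_4/(1+r)^4 + TV/(1+r)^4
    = 54418.54244 + 57280.03406 + 60291.99157 + 63462.32692 + 878909.76047 = 1114362.65545

$1114362.66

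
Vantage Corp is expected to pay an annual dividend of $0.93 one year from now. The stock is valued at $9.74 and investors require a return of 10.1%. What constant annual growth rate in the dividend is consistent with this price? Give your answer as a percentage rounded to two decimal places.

P = D₁/(r−g) ⇒ g = r − D₁/P = 0.101 − $0.93/$9.74 = 0.005517

0.55%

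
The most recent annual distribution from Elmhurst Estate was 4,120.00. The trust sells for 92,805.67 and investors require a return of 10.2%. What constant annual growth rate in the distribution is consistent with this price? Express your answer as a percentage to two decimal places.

5.52%

P = D₀(1+g)/(r−g) ⇒ P(r−g) = D₀(1+g) ⇒ g(P+D₀) = P·r − D₀
g = (P·r − D₀)/(P + D₀) = (92,805.67×0.102 − 4,120.00) / (92,805.67 + 4,120.00) = 0.055158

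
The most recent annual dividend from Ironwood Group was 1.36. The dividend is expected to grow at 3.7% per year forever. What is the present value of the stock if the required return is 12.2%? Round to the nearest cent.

D₁ = D₀ × (1 + g) = 1.36 × 1.037 = 1.4103
Growing perpetuity: P = D₁ / (r − g) = 1.4103 / (0.122 − 0.037) = 16.59

16.59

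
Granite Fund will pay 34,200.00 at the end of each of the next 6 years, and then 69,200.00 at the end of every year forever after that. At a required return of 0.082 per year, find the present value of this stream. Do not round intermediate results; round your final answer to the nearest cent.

PV of 6-year annuity: 34,200.00 × [1 − (1+0.082)^−6] / 0.082 = 157147.78984
Perpetuity value at year 6: 69,200.00 / 0.082 = 843902.43902
PV of perpetuity: 843902.43902 / (1+0.082)^6 = 525930.88765
Total PV = 157147.78984 + 525930.88765 = 683078.67749

683078.68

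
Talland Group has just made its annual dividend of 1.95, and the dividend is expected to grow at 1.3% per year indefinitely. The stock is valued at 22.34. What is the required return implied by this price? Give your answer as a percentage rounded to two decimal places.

10.14%

D₁ = 1.95 × 1.013 = 1.9754
P = D₁/(r − g) ⇒ r = D₁/P + g = 1.9754/22.34 + 0.013 = 0.088422 + 0.013 = 0.101422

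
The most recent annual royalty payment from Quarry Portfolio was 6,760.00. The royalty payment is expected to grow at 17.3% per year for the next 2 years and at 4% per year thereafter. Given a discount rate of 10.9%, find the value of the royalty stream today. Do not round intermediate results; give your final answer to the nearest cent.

D_1 = 7929.48000
D_2 = 9301.28004
Terminal value at year 2: TV = D_2×(1+g_2)/(r−g_2) = 9673.33124/0.069 = 140193.20640
P_0 = D_1/(1+r)^1 + D_2/(1+r)^2 + TV/(1+r)^2
    = 7150.11722 + 7562.74797 + 113989.24481 = 128702.11001

128702.11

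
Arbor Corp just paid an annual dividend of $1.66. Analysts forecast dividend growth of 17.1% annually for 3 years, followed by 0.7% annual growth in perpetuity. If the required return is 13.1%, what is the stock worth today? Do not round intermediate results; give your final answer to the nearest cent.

$20.30

D_1 = 1.94386
D_2 = 2.27626
D_3 = 2.66550
Terminal value at year 3: TV = D_3×(1+g_2)/(r−g_2) = 2.68416/0.124 = 21.64644
P_0 = D_1/(1+r)^1 + D_2/(1+r)^2 + D_3/(1+r)^3 + TV/(1+r)^3
    = 1.71871 + 1.77949 + 1.84243 + 14.96231 = 20.30295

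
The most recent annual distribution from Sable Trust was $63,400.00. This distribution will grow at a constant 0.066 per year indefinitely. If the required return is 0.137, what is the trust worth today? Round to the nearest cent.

D₁ = D₀ × (1 + g) = $63,400.00 × 1.066 = $67,584.4000
Growing perpetuity: P = D₁ / (r − g) = $67,584.4000 / (0.137 − 0.066) = $951,892.96

$951892.96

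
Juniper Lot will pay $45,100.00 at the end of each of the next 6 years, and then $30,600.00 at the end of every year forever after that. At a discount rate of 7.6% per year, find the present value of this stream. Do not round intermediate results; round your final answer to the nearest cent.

$470484.57

PV of 6-year annuity: $45,100.00 × [1 − (1+0.076)^−6] / 0.076 = 211046.20088
Perpetuity value at year 6: $30,600.00 / 0.076 = 402631.57895
PV of perpetuity: 402631.57895 / (1+0.076)^6 = 259438.36948
Total PV = 211046.20088 + 259438.36948 = 470484.57036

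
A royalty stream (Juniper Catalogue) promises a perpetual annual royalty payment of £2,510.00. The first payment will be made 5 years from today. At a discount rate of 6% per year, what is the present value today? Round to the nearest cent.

£33135.92

Value at end of year 4: C / r = £2,510.00 / 0.06 = £41,833.3333
Discount to today: PV = £41,833.3333 / (1 + 0.06)^4 = £41,833.3333 / 1.262477 = £33,135.92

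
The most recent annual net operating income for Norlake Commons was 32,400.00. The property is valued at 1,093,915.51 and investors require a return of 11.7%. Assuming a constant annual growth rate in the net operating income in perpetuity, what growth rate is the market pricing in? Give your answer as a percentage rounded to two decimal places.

8.49%

P = D₀(1+g)/(r−g) ⇒ P(r−g) = D₀(1+g) ⇒ g(P+D₀) = P·r − D₀
g = (P·r − D₀)/(P + D₀) = (1,093,915.51×0.117 − 32,400.00) / (1,093,915.51 + 32,400.00) = 0.084868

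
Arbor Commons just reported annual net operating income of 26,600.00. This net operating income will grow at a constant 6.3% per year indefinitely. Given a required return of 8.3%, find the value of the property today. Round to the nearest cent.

D₁ = D₀ × (1 + g) = 26,600.00 × 1.063 = 28,275.8000
Growing perpetuity: P = D₁ / (r − g) = 28,275.8000 / (0.083 − 0.063) = 1,413,790.00

1413790.00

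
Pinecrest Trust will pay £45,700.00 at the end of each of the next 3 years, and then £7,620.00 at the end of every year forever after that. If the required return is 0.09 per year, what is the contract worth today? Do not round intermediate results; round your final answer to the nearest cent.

£181058.37

PV of 3-year annuity: £45,700.00 × [1 − (1+0.09)^−3] / 0.09 = 115680.16624
Perpetuity value at year 3: £7,620.00 / 0.09 = 84666.66667
PV of perpetuity: 84666.66667 / (1+0.09)^3 = 65378.20131
Total PV = 115680.16624 + 65378.20131 = 181058.36755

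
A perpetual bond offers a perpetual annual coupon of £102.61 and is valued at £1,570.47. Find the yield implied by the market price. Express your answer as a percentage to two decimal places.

6.53%

P = C/r ⇒ r = C/P = £102.61/£1,570.47 = 0.065337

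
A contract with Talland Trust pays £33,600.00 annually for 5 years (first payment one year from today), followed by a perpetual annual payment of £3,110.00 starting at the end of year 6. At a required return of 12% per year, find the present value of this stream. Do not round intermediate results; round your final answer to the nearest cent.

£135826.29

PV of 5-year annuity: £33,600.00 × [1 − (1+0.12)^−5] / 0.12 = 121120.48040
Perpetuity value at year 5: £3,110.00 / 0.12 = 25916.66667
PV of perpetuity: 25916.66667 / (1+0.12)^5 = 14705.81268
Total PV = 121120.48040 + 14705.81268 = 135826.29308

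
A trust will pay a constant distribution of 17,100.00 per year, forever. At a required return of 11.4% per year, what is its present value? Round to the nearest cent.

150000.00

Level perpetuity: PV = C / r = 17,100.00 / 0.114 = 150,000.00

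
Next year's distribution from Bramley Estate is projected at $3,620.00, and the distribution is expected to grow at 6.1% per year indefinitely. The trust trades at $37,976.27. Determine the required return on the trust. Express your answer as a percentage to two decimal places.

15.63%

P = D₁/(r − g) ⇒ r = D₁/P + g = $3,620.0000/$37,976.27 + 0.061 = 0.095323 + 0.061 = 0.156323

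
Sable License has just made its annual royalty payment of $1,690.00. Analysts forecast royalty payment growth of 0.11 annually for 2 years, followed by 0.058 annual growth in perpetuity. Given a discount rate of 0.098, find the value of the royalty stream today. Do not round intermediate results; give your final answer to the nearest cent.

$49118.51

D_1 = 1875.90000
D_2 = 2082.24900
Terminal value at year 2: TV = D_2×(1+g_2)/(r−g_2) = 2203.01944/0.04 = 55075.48605
P_0 = D_1/(1+r)^1 + D_2/(1+r)^2 + TV/(1+r)^2
    = 1708.46995 + 1727.14175 + 45682.89924 = 49118.51093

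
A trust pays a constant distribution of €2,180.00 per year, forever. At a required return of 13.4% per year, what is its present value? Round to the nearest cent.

Level perpetuity: PV = C / r = €2,180.00 / 0.134 = €16,268.66

€16268.66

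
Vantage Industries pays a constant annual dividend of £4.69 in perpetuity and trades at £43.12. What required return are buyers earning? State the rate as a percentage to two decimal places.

P = C/r ⇒ r = C/P = £4.69/£43.12 = 0.108766

10.88%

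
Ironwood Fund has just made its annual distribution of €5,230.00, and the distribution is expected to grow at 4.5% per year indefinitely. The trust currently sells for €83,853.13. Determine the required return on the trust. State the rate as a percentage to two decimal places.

D₁ = €5,230.00 × 1.045 = €5,465.3500
P = D₁/(r − g) ⇒ r = D₁/P + g = €5,465.3500/€83,853.13 + 0.045 = 0.065178 + 0.045 = 0.110178

11.02%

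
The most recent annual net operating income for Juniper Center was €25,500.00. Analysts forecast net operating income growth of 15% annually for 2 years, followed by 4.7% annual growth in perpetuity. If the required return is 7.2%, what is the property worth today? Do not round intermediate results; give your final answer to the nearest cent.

€1285704.29

D_1 = 29325.00000
D_2 = 33723.75000
Terminal value at year 2: TV = D_2×(1+g_2)/(r−g_2) = 35308.76625/0.025 = 1412350.65000
P_0 = D_1/(1+r)^1 + D_2/(1+r)^2 + TV/(1+r)^2
    = 27355.41045 + 29345.82278 + 1229003.05782 = 1285704.29104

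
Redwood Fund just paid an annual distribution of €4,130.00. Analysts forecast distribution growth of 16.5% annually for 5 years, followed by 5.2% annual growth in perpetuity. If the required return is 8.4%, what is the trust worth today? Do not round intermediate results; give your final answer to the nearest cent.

D_1 = 4811.45000
D_2 = 5605.33925
D_3 = 6530.22023
D_4 = 7607.70656
D_5 = 8862.97815
Terminal value at year 5: TV = D_5×(1+g_2)/(r−g_2) = 9323.85301/0.032 = 291370.40657
P_0 = D_1/(1+r)^1 + D_2/(1+r)^2 + D_3/(1+r)^3 + D_4/(1+r)^4 + D_5/(1+r)^5 + TV/(1+r)^5
    = 4438.60701 + 4770.27414 + 5126.72451 + 5509.81002 + 5921.52091 + 194670.00003 = 220436.93663

€220436.94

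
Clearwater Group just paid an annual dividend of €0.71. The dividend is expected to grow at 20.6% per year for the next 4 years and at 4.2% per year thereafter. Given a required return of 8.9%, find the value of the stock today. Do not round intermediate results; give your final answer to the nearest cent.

D_1 = 0.85626
D_2 = 1.03265
D_3 = 1.24538
D_4 = 1.50192
Terminal value at year 4: TV = D_4×(1+g_2)/(r−g_2) = 1.56500/0.047 = 33.29795
P_0 = D_1/(1+r)^1 + D_2/(1+r)^2 + D_3/(1+r)^3 + D_4/(1+r)^4 + TV/(1+r)^4
    = 0.78628 + 0.87076 + 0.96431 + 1.06791 + 23.67587 = 27.36513

€27.37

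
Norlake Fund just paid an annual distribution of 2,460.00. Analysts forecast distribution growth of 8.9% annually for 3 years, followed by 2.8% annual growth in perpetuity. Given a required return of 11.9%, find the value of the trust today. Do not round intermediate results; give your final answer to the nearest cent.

32605.48

D_1 = 2678.94000
D_2 = 2917.36566
D_3 = 3177.01120
Terminal value at year 3: TV = D_3×(1+g_2)/(r−g_2) = 3265.96752/0.091 = 35889.75294
P_0 = D_1/(1+r)^1 + D_2/(1+r)^2 + D_3/(1+r)^3 + TV/(1+r)^3
    = 2394.04826 + 2329.86466 + 2267.40180 + 25614.16537 = 32605.48009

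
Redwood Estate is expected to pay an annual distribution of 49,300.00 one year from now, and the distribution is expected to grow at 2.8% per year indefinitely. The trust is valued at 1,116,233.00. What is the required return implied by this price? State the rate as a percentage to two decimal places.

7.22%

P = D₁/(r − g) ⇒ r = D₁/P + g = 49,300.0000/1,116,233.00 + 0.028 = 0.044166 + 0.028 = 0.072166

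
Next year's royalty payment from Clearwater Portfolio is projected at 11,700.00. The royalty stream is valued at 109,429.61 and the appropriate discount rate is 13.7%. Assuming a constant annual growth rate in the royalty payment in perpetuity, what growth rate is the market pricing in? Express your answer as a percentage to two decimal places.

P = D₁/(r−g) ⇒ g = r − D₁/P = 0.137 − 11,700.00/109,429.61 = 0.030082

3.01%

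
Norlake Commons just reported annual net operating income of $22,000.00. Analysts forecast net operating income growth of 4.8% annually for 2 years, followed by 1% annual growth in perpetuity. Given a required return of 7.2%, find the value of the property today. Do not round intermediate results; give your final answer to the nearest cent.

D_1 = 23056.00000
D_2 = 24162.68800
Terminal value at year 2: TV = D_2×(1+g_2)/(r−g_2) = 24404.31488/0.062 = 393617.98194
P_0 = D_1/(1+r)^1 + D_2/(1+r)^2 + TV/(1+r)^2
    = 21507.46269 + 21025.95233 + 342519.54599 = 385052.96100

$385052.96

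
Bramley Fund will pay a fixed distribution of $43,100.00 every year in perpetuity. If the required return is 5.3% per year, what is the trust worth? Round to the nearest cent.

Level perpetuity: PV = C / r = $43,100.00 / 0.053 = $813,207.55

$813207.55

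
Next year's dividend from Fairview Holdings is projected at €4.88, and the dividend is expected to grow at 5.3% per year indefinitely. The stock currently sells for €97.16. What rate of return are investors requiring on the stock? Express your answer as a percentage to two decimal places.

P = D₁/(r − g) ⇒ r = D₁/P + g = €4.8800/€97.16 + 0.053 = 0.050226 + 0.053 = 0.103226

10.32%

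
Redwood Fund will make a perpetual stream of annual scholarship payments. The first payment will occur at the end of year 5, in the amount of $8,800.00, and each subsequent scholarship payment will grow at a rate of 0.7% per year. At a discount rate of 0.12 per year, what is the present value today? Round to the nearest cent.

Value at end of year 4: C₁ / (r − g) = $8,800.00 / (0.12 − 0.007) = $77,876.1062
Discount to today: PV = $77,876.1062 / (1 + 0.12)^4 = $77,876.1062 / 1.573519 = $49,491.67

$49491.67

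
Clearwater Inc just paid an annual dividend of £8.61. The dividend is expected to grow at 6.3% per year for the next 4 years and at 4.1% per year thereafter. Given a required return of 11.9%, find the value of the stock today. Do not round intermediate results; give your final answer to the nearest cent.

D_1 = 9.15243
D_2 = 9.72903
D_3 = 10.34196
D_4 = 10.99351
Terminal value at year 4: TV = D_4×(1+g_2)/(r−g_2) = 11.44424/0.078 = 146.72102
P_0 = D_1/(1+r)^1 + D_2/(1+r)^2 + D_3/(1+r)^3 + D_4/(1+r)^4 + TV/(1+r)^4
    = 8.17912 + 7.76979 + 7.38096 + 7.01158 + 93.57762 = 123.91906

£123.92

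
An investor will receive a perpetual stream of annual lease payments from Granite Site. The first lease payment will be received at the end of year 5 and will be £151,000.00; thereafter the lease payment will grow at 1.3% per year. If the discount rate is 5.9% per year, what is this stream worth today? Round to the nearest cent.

Value at end of year 4: C₁ / (r − g) = £151,000.00 / (0.059 − 0.013) = £3,282,608.6957
Discount to today: PV = £3,282,608.6957 / (1 + 0.059)^4 = £3,282,608.6957 / 1.257720 = £2,609,968.56

£2609968.56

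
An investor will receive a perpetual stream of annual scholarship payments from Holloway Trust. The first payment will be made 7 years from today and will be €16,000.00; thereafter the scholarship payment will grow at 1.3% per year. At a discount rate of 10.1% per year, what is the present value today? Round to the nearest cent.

Value at end of year 6: C₁ / (r − g) = €16,000.00 / (0.101 − 0.013) = €181,818.1818
Discount to today: PV = €181,818.1818 / (1 + 0.101)^6 = €181,818.1818 / 1.781246 = €102,073.59

€102073.59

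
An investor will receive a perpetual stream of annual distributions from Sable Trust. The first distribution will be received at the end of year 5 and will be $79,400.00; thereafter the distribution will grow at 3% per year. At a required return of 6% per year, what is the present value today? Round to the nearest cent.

Value at end of year 4: C₁ / (r − g) = $79,400.00 / (0.06 − 0.03) = $2,646,666.6667
Discount to today: PV = $2,646,666.6667 / (1 + 0.06)^4 = $2,646,666.6667 / 1.262477 = $2,096,407.90

$2096407.90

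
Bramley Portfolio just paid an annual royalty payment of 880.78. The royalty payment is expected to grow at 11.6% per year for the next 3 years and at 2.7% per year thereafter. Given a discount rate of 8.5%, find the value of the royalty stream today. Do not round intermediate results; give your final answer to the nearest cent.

19767.46

D_1 = 982.95048
D_2 = 1096.97274
D_3 = 1224.22157
Terminal value at year 3: TV = D_3×(1+g_2)/(r−g_2) = 1257.27556/0.058 = 21677.16475
P_0 = D_1/(1+r)^1 + D_2/(1+r)^2 + D_3/(1+r)^3 + TV/(1+r)^3
    = 905.94514 + 931.82929 + 958.45298 + 16971.22783 = 19767.45525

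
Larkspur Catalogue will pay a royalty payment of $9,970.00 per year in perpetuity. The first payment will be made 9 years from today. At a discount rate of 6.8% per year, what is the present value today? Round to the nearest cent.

$86619.61

Value at end of year 8: C / r = $9,970.00 / 0.068 = $146,617.6471
Discount to today: PV = $146,617.6471 / (1 + 0.068)^8 = $146,617.6471 / 1.692661 = $86,619.61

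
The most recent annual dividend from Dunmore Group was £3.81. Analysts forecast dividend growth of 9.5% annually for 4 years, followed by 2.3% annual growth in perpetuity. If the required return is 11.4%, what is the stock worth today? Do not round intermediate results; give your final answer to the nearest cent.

£54.58

D_1 = 4.17195
D_2 = 4.56829
D_3 = 5.00227
D_4 = 5.47749
Terminal value at year 4: TV = D_4×(1+g_2)/(r−g_2) = 5.60347/0.091 = 61.57660
P_0 = D_1/(1+r)^1 + D_2/(1+r)^2 + D_3/(1+r)^3 + D_4/(1+r)^4 + TV/(1+r)^4
    = 3.74502 + 3.68114 + 3.61836 + 3.55665 + 39.98296 = 54.58413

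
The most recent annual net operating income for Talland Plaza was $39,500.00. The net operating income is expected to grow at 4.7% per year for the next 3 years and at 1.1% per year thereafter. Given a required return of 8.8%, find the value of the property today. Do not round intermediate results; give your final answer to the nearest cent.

D_1 = 41356.50000
D_2 = 43300.25550
D_3 = 45335.36751
Terminal value at year 3: TV = D_3×(1+g_2)/(r−g_2) = 45834.05655/0.077 = 595247.48768
P_0 = D_1/(1+r)^1 + D_2/(1+r)^2 + D_3/(1+r)^3 + TV/(1+r)^3
    = 38011.48897 + 36579.07073 + 35200.63148 + 462179.71985 = 571970.91103

$571970.91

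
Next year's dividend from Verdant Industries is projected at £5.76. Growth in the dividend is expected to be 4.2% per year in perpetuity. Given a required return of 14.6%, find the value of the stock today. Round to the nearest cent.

Growing perpetuity: P = D₁ / (r − g) = £5.7600 / (0.146 − 0.042) = £55.38

£55.38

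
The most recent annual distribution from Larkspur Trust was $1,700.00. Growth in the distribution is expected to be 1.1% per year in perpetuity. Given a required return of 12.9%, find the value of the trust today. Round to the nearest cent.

$14565.25

D₁ = D₀ × (1 + g) = $1,700.00 × 1.011 = $1,718.7000
Growing perpetuity: P = D₁ / (r − g) = $1,718.7000 / (0.129 − 0.011) = $14,565.25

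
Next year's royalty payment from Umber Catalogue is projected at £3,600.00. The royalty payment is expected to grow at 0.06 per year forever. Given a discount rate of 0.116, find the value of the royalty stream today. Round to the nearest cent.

£64285.71

Growing perpetuity: P = D₁ / (r − g) = £3,600.0000 / (0.116 − 0.06) = £64,285.71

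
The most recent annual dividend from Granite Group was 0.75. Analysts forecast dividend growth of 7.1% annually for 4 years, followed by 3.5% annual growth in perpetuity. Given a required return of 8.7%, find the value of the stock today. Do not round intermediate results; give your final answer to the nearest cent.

D_1 = 0.80325
D_2 = 0.86028
D_3 = 0.92136
D_4 = 0.98678
Terminal value at year 4: TV = D_4×(1+g_2)/(r−g_2) = 1.02131/0.052 = 19.64066
P_0 = D_1/(1+r)^1 + D_2/(1+r)^2 + D_3/(1+r)^3 + D_4/(1+r)^4 + TV/(1+r)^4
    = 0.73896 + 0.72808 + 0.71737 + 0.70681 + 14.06818 = 16.95940

16.96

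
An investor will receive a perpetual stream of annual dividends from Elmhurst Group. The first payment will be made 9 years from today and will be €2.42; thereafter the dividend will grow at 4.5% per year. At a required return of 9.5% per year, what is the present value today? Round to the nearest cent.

€23.42

Value at end of year 8: C₁ / (r − g) = €2.42 / (0.095 − 0.045) = €48.4000
Discount to today: PV = €48.4000 / (1 + 0.095)^8 = €48.4000 / 2.066869 = €23.42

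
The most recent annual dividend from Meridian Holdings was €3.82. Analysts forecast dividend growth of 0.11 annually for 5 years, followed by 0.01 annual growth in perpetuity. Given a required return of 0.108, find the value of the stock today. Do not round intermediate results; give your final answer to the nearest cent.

D_1 = 4.24020
D_2 = 4.70662
D_3 = 5.22435
D_4 = 5.79903
D_5 = 6.43692
Terminal value at year 5: TV = D_5×(1+g_2)/(r−g_2) = 6.50129/0.098 = 66.33971
P_0 = D_1/(1+r)^1 + D_2/(1+r)^2 + D_3/(1+r)^3 + D_4/(1+r)^4 + D_5/(1+r)^5 + TV/(1+r)^5
    = 3.82690 + 3.83380 + 3.84072 + 3.84766 + 3.85460 + 39.72599 = 58.92967

€58.93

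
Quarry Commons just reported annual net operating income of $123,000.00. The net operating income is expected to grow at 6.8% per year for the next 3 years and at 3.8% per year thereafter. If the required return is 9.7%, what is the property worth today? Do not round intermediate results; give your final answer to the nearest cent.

D_1 = 131364.00000
D_2 = 140296.75200
D_3 = 149836.93114
Terminal value at year 3: TV = D_3×(1+g_2)/(r−g_2) = 155530.73452/0.059 = 2636114.14439
P_0 = D_1/(1+r)^1 + D_2/(1+r)^2 + D_3/(1+r)^3 + TV/(1+r)^3
    = 119748.40474 + 116582.76779 + 113500.81677 + 1996844.87809 = 2346676.86739

$2346676.87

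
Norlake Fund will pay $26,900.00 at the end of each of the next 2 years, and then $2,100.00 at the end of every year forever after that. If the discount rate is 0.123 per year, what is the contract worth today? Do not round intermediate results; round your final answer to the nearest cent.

$58821.79

PV of 2-year annuity: $26,900.00 × [1 − (1+0.123)^−2] / 0.123 = 45283.78937
Perpetuity value at year 2: $2,100.00 / 0.123 = 17073.17073
PV of perpetuity: 17073.17073 / (1+0.123)^2 = 13538.00502
Total PV = 45283.78937 + 13538.00502 = 58821.79439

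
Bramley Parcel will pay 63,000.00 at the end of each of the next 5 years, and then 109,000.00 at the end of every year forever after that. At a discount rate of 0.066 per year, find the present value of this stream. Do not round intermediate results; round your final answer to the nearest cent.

1460868.71

PV of 5-year annuity: 63,000.00 × [1 − (1+0.066)^−5] / 0.066 = 261102.73883
Perpetuity value at year 5: 109,000.00 / 0.066 = 1651515.15152
PV of perpetuity: 1651515.15152 / (1+0.066)^5 = 1199765.96845
Total PV = 261102.73883 + 1199765.96845 = 1460868.70729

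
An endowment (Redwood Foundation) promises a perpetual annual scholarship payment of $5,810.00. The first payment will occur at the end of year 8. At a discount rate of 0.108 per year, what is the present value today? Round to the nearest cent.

$26240.62

Value at end of year 7: C / r = $5,810.00 / 0.108 = $53,796.2963
Discount to today: PV = $53,796.2963 / (1 + 0.108)^7 = $53,796.2963 / 2.050115 = $26,240.62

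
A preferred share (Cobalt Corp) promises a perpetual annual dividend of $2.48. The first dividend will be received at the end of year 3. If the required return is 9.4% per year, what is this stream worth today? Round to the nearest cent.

Value at end of year 2: C / r = $2.48 / 0.094 = $26.3830
Discount to today: PV = $26.3830 / (1 + 0.094)^2 = $26.3830 / 1.196836 = $22.04

$22.04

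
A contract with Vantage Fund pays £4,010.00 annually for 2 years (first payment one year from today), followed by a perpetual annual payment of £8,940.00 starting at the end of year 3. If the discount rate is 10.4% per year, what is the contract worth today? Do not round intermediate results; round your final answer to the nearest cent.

£77451.05

PV of 2-year annuity: £4,010.00 × [1 − (1+0.104)^−2] / 0.104 = 6922.32462
Perpetuity value at year 2: £8,940.00 / 0.104 = 85961.53846
PV of perpetuity: 85961.53846 / (1+0.104)^2 = 70528.72498
Total PV = 6922.32462 + 70528.72498 = 77451.04959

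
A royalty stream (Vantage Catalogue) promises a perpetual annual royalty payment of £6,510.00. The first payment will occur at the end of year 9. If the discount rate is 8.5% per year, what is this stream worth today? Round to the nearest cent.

£39877.15

Value at end of year 8: C / r = £6,510.00 / 0.085 = £76,588.2353
Discount to today: PV = £76,588.2353 / (1 + 0.085)^8 = £76,588.2353 / 1.920604 = £39,877.15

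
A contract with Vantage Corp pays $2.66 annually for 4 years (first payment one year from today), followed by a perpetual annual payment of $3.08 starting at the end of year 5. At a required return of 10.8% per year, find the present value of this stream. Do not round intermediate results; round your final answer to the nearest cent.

$27.21

PV of 4-year annuity: $2.66 × [1 − (1+0.108)^−4] / 0.108 = 8.28787
Perpetuity value at year 4: $3.08 / 0.108 = 28.51852
PV of perpetuity: 28.51852 / (1+0.108)^4 = 18.92204
Total PV = 8.28787 + 18.92204 = 27.20991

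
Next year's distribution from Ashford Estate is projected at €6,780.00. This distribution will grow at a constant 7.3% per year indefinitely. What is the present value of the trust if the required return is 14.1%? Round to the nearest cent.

Growing perpetuity: P = D₁ / (r − g) = €6,780.0000 / (0.141 − 0.073) = €99,705.88

€99705.88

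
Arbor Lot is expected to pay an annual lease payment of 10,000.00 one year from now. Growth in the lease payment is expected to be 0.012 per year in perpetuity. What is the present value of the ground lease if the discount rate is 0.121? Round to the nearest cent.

Growing perpetuity: P = D₁ / (r − g) = 10,000.0000 / (0.121 − 0.012) = 91,743.12

91743.12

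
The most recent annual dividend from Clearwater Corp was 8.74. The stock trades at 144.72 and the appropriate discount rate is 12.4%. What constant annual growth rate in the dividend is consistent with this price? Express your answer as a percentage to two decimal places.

P = D₀(1+g)/(r−g) ⇒ P(r−g) = D₀(1+g) ⇒ g(P+D₀) = P·r − D₀
g = (P·r − D₀)/(P + D₀) = (144.72×0.124 − 8.74) / (144.72 + 8.74) = 0.059985

6.00%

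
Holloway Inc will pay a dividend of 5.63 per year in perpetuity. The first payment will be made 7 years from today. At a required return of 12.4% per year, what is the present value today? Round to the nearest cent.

22.52

Value at end of year 6: C / r = 5.63 / 0.124 = 45.4032
Discount to today: PV = 45.4032 / (1 + 0.124)^6 = 45.4032 / 2.016498 = 22.52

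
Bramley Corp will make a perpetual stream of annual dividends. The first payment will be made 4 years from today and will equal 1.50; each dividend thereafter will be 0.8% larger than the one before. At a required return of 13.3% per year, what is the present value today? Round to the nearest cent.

8.25

Value at end of year 3: C₁ / (r − g) = 1.50 / (0.133 − 0.008) = 12.0000
Discount to today: PV = 12.0000 / (1 + 0.133)^3 = 12.0000 / 1.454420 = 8.25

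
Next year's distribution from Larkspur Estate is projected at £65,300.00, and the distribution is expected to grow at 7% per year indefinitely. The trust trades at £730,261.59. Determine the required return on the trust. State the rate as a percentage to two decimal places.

P = D₁/(r − g) ⇒ r = D₁/P + g = £65,300.0000/£730,261.59 + 0.07 = 0.089420 + 0.07 = 0.159420

15.94%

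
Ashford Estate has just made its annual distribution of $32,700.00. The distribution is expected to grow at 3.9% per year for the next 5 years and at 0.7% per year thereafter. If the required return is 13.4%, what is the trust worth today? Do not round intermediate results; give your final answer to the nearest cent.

$294131.49

D_1 = 33975.30000
D_2 = 35300.33670
D_3 = 36677.04983
D_4 = 38107.45477
D_5 = 39593.64551
Terminal value at year 5: TV = D_5×(1+g_2)/(r−g_2) = 39870.80103/0.127 = 313943.31519
P_0 = D_1/(1+r)^1 + D_2/(1+r)^2 + D_3/(1+r)^3 + D_4/(1+r)^4 + D_5/(1+r)^5 + TV/(1+r)^5
    = 29960.58201 + 27450.65671 + 25150.99852 + 23043.99247 + 21113.49927 + 167411.76196 = 294131.49095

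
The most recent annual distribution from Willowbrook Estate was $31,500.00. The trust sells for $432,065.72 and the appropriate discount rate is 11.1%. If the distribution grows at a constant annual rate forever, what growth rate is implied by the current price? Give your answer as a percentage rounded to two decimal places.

3.55%

P = D₀(1+g)/(r−g) ⇒ P(r−g) = D₀(1+g) ⇒ g(P+D₀) = P·r − D₀
g = (P·r − D₀)/(P + D₀) = ($432,065.72×0.111 − $31,500.00) / ($432,065.72 + $31,500.00) = 0.035506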